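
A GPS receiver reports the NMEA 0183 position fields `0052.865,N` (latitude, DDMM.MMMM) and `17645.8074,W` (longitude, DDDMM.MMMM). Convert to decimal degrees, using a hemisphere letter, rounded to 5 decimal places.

0.88108° N, 176.76346° W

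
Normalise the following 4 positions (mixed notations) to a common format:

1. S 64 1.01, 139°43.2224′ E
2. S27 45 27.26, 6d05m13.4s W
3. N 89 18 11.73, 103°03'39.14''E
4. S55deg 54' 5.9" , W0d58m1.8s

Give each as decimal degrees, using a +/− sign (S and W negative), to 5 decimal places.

Point 1:
  φ: 64 + 1.01/60 = 64.016833
  S → negative
  Lon: 139 + 43.2224/60 = 139.720373
  E → positive
Point 2:
  φ: 27° + 45/60 + 27.26/3600 = 27 + 0.750000 + 0.007572 = 27.757572
  hemisphere S, so the sign is −
  Lon: 6 + 5/60 + 13.4/3600 = 6.087056
  W ⇒ negate
Point 3:
  φ: 89 + 18/60 + 11.73/3600 = 89.303258
  N ⇒ keep positive
  λ: 103 + 3/60 + 39.14/3600 = 103.060872
  E ⇒ keep positive
Point 4:
  φ: 55° + 54/60 + 5.9/3600 = 55 + 0.900000 + 0.001639 = 55.901639
  S ⇒ negate
  λ: 0° + 58/60 + 1.8/3600 = 0 + 0.966667 + 0.000500 = 0.967167
  W → negative

1. -64.01683, 139.72037
2. -27.75757, -6.08706
3. 89.30326, 103.06087
4. -55.90164, -0.96717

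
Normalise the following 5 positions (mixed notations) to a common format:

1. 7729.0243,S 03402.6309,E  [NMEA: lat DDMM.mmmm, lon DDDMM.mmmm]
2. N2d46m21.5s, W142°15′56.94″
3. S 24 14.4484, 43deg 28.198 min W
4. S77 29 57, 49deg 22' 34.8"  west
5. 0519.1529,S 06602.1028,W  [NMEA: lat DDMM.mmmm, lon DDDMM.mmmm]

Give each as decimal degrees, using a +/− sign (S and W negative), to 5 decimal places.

Point 1:
  φ: degrees = first 2 digits = 77, minutes = 29.0243; 77 + 29.0243/60 = 77.483738
  hemisphere S, so the sign is −
  λ: split at 3 digits → 034° and 2.6309′; 34 + 2.6309/60 = 34.043848
  E → positive
Point 2:
  φ: 2 + 46/60 + 21.5/3600 = 2.772639
  N → positive
  λ: 142° + 15/60 + 56.94/3600 = 142 + 0.250000 + 0.015817 = 142.265817
  W → negative
Point 3:
  Latitude: 24 + 14.4484/60 = 24.240807
  S ⇒ negate
  Lon: 28.198′ = 0.469967°; total 43.469967
  W ⇒ negate
Point 4:
  φ: 77 + 29/60 + 57/3600 = 77.499167
  S ⇒ negate
  Lon: 49° + 22/60 + 34.8/3600 = 49 + 0.366667 + 0.009667 = 49.376333
  W ⇒ negate
Point 5:
  Latitude: degrees = first 2 digits = 5, minutes = 19.1529; 5 + 19.1529/60 = 5.319215
  S → negative
  Lon: split at 3 digits → 066° and 2.1028′; 66 + 2.1028/60 = 66.035047
  hemisphere W, so the sign is −

1. -77.48374, 34.04385
2. 2.77264, -142.26582
3. -24.24081, -43.46997
4. -77.49917, -49.37633
5. -5.31922, -66.03505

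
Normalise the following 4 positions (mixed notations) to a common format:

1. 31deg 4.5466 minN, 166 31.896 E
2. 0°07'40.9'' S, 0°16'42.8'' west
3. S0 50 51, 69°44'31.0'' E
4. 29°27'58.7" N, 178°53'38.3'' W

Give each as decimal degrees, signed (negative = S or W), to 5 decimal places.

Point 1:
  Latitude: 4.5466′ = 0.075777°; total 31.075777
  N ⇒ keep positive
  Longitude: 31.896′ = 0.531600°; total 166.531600
  E ⇒ keep positive
Point 2:
  φ: 0 + 7/60 + 40.9/3600 = 0.128028
  S → negative
  λ: 0° + 16/60 + 42.8/3600 = 0 + 0.266667 + 0.011889 = 0.278556
  W → negative
Point 3:
  Latitude: 0° + 50/60 + 51/3600 = 0 + 0.833333 + 0.014167 = 0.847500
  S → negative
  Lon: 69° + 44/60 + 31/3600 = 69 + 0.733333 + 0.008611 = 69.741944
  E ⇒ keep positive
Point 4:
  φ: 29 + 27/60 + 58.7/3600 = 29.466306
  N ⇒ keep positive
  Longitude: 53′ + 38.3″ = 53.63833′; 178 + 53.63833/60 = 178.893972
  hemisphere W, so the sign is −

1. 31.07578, 166.53160
2. -0.12803, -0.27856
3. -0.84750, 69.74194
4. 29.46631, -178.89397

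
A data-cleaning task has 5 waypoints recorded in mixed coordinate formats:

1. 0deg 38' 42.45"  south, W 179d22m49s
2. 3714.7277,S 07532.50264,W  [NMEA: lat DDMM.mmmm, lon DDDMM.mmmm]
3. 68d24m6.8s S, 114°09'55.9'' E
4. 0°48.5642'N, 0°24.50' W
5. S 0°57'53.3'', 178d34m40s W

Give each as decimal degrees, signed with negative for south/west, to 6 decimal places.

Point 1:
  Latitude: 0° + 38/60 + 42.45/3600 = 0 + 0.633333 + 0.011792 = 0.6451250
  S → negative
  λ: 22′ + 49″ = 22.81667′; 179 + 22.81667/60 = 179.3802778
  W → negative
Point 2:
  Latitude: split at 2 digits → 37° and 14.7277′; 37 + 14.7277/60 = 37.2454617
  hemisphere S, so the sign is −
  λ: split at 3 digits → 075° and 32.50264′; 75 + 32.50264/60 = 75.5417107
  hemisphere W, so the sign is −
Point 3:
  φ: 68° + 24/60 + 6.8/3600 = 68 + 0.400000 + 0.001889 = 68.4018889
  hemisphere S, so the sign is −
  Longitude: 114 + 9/60 + 55.9/3600 = 114.1655278
  E ⇒ keep positive
Point 4:
  φ: 48.5642′ = 0.809403°; total 0.8094033
  N ⇒ keep positive
  Lon: 0 + 24.5/60 = 0.4083333
  W → negative
Point 5:
  Lat: 57′ + 53.3″ = 57.88833′; 0 + 57.88833/60 = 0.9648056
  S ⇒ negate
  Lon: 178 + 34/60 + 40/3600 = 178.5777778
  W ⇒ negate

1. -0.645125, -179.380278
2. -37.245462, -75.541711
3. -68.401889, 114.165528
4. 0.809403, -0.408333
5. -0.964806, -178.577778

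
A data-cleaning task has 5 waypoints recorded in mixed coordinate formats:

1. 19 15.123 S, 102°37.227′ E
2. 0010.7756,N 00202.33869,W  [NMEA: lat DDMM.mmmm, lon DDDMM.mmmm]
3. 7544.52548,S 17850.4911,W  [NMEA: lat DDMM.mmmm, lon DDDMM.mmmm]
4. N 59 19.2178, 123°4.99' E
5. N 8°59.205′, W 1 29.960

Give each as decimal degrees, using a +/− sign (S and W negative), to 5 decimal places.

Point 1:
  Latitude: 19 + 15.123/60 = 19.252050
  hemisphere S, so the sign is −
  Lon: 102 + 37.227/60 = 102.620450
  E ⇒ keep positive
Point 2:
  Latitude: degrees = first 2 digits = 0, minutes = 10.7756; 0 + 10.7756/60 = 0.179593
  N ⇒ keep positive
  Longitude: degrees = first 3 digits = 2, minutes = 2.33869; 2 + 2.33869/60 = 2.038978
  W ⇒ negate
Point 3:
  Latitude: degrees = first 2 digits = 75, minutes = 44.52548; 75 + 44.52548/60 = 75.742091
  hemisphere S, so the sign is −
  Lon: split at 3 digits → 178° and 50.4911′; 178 + 50.4911/60 = 178.841518
  hemisphere W, so the sign is −
Point 4:
  Latitude: 19.2178′ = 0.320297°; total 59.320297
  N ⇒ keep positive
  λ: 123 + 4.99/60 = 123.083167
  E → positive
Point 5:
  Latitude: 8 + 59.205/60 = 8.986750
  N ⇒ keep positive
  Longitude: 1 + 29.96/60 = 1.499333
  hemisphere W, so the sign is −

1. -19.25205, 102.62045
2. 0.17959, -2.03898
3. -75.74209, -178.84152
4. 59.32030, 123.08317
5. 8.98675, -1.49933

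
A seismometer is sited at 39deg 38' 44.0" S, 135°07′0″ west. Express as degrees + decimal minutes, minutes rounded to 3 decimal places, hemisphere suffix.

39° 38.733′ S, 135° 7.000′ W

Lat: seconds/60 = 0.73333; minutes = 38 + 0.73333 = 38.73333
Lon: seconds/60 = 0.00000; minutes = 7 + 0.00000 = 7.00000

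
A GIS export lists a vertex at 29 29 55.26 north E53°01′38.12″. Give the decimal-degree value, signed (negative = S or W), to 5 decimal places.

29.49868, 53.02726

φ: 29′ + 55.26″ = 29.92100′; 29 + 29.92100/60 = 29.498683
N ⇒ keep positive
Lon: 53 + 1/60 + 38.12/3600 = 53.027256
E ⇒ keep positive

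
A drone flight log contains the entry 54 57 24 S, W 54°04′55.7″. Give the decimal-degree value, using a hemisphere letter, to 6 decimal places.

54.956667° S, 54.082139° W

φ: 54° + 57/60 + 24/3600 = 54 + 0.950000 + 0.006667 = 54.9566667
λ: 54 + 4/60 + 55.7/3600 = 54.0821389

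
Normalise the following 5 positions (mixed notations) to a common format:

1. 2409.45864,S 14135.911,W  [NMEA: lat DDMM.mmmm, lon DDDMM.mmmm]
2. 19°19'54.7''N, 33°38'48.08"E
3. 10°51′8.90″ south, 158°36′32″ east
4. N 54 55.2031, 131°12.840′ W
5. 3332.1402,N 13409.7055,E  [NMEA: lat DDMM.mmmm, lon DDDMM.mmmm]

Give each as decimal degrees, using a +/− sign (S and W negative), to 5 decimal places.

Point 1:
  Lat: split at 2 digits → 24° and 9.45864′; 24 + 9.45864/60 = 24.157644
  S → negative
  λ: split at 3 digits → 141° and 35.911′; 141 + 35.911/60 = 141.598517
  W → negative
Point 2:
  φ: 19° + 19/60 + 54.7/3600 = 19 + 0.316667 + 0.015194 = 19.331861
  N → positive
  λ: 33 + 38/60 + 48.08/3600 = 33.646689
  E → positive
Point 3:
  Lat: 10° + 51/60 + 8.9/3600 = 10 + 0.850000 + 0.002472 = 10.852472
  S ⇒ negate
  Longitude: 158° + 36/60 + 32/3600 = 158 + 0.600000 + 0.008889 = 158.608889
  E ⇒ keep positive
Point 4:
  Latitude: 55.2031′ = 0.920052°; total 54.920052
  N → positive
  Lon: 12.84′ = 0.214000°; total 131.214000
  W ⇒ negate
Point 5:
  Lat: split at 2 digits → 33° and 32.1402′; 33 + 32.1402/60 = 33.535670
  N → positive
  Longitude: split at 3 digits → 134° and 9.7055′; 134 + 9.7055/60 = 134.161758
  E → positive

1. -24.15764, -141.59852
2. 19.33186, 33.64669
3. -10.85247, 158.60889
4. 54.92005, -131.21400
5. 33.53567, 134.16176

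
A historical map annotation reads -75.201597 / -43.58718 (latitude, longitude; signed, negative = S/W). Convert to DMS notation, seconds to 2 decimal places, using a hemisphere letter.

Latitude is negative → S; |value| = 75.201597
φ: 0.201597° → 12.09582′; 0.09582 × 60 = 5.7492″
Longitude is negative → W; |value| = 43.587180
Lon: 0.587180° → 35.23080′; 0.23080 × 60 = 13.8480″

75°12′5.75″ S, 43°35′13.85″ W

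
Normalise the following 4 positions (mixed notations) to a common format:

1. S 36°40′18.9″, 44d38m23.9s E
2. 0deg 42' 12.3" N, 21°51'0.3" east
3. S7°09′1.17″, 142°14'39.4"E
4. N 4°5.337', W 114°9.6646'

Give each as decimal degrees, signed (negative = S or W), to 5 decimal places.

1. -36.67192, 44.63997
2. 0.70342, 21.85008
3. -7.15033, 142.24428
4. 4.08895, -114.16108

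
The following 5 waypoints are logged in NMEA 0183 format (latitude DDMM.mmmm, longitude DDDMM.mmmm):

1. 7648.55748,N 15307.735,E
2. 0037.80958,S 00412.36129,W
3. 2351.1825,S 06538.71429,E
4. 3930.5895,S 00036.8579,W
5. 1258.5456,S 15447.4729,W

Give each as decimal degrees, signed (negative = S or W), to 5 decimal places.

1. 76.80929, 153.12892
2. -0.63016, -4.20602
3. -23.85304, 65.64524
4. -39.50983, -0.61430
5. -12.97576, -154.79122

Point 1:
  Latitude: split at 2 digits → 76° and 48.55748′; 76 + 48.55748/60 = 76.809291
  N ⇒ keep positive
  λ: split at 3 digits → 153° and 7.735′; 153 + 7.735/60 = 153.128917
  E → positive
Point 2:
  Lat: degrees = first 2 digits = 0, minutes = 37.80958; 0 + 37.80958/60 = 0.630160
  S → negative
  Lon: split at 3 digits → 004° and 12.36129′; 4 + 12.36129/60 = 4.206022
  hemisphere W, so the sign is −
Point 3:
  Latitude: degrees = first 2 digits = 23, minutes = 51.1825; 23 + 51.1825/60 = 23.853042
  hemisphere S, so the sign is −
  λ: degrees = first 3 digits = 65, minutes = 38.71429; 65 + 38.71429/60 = 65.645238
  E → positive
Point 4:
  Latitude: split at 2 digits → 39° and 30.5895′; 39 + 30.5895/60 = 39.509825
  S ⇒ negate
  λ: split at 3 digits → 000° and 36.8579′; 0 + 36.8579/60 = 0.614298
  W ⇒ negate
Point 5:
  Latitude: split at 2 digits → 12° and 58.5456′; 12 + 58.5456/60 = 12.975760
  hemisphere S, so the sign is −
  λ: degrees = first 3 digits = 154, minutes = 47.4729; 154 + 47.4729/60 = 154.791215
  hemisphere W, so the sign is −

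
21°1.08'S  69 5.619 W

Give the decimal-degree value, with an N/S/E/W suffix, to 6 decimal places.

Latitude: 1.08′ = 0.018000°; total 21.0180000
λ: 69 + 5.619/60 = 69.0936500

21.018000° S, 69.093650° W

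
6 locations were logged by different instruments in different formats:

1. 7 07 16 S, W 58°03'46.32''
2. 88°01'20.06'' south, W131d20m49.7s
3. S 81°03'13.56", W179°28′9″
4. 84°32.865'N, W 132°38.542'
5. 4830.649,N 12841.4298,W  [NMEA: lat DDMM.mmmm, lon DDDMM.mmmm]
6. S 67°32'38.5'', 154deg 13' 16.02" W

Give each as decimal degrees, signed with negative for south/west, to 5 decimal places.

Point 1:
  φ: 7′ + 16″ = 7.26667′; 7 + 7.26667/60 = 7.121111
  S → negative
  Longitude: 3′ + 46.32″ = 3.77200′; 58 + 3.77200/60 = 58.062867
  W → negative
Point 2:
  Lat: 88 + 1/60 + 20.06/3600 = 88.022239
  S → negative
  Longitude: 131° + 20/60 + 49.7/3600 = 131 + 0.333333 + 0.013806 = 131.347139
  hemisphere W, so the sign is −
Point 3:
  Latitude: 81 + 3/60 + 13.56/3600 = 81.053767
  S ⇒ negate
  Lon: 28′ + 9″ = 28.15000′; 179 + 28.15000/60 = 179.469167
  W → negative
Point 4:
  φ: 32.865′ = 0.547750°; total 84.547750
  N ⇒ keep positive
  Longitude: 132 + 38.542/60 = 132.642367
  hemisphere W, so the sign is −
Point 5:
  Latitude: degrees = first 2 digits = 48, minutes = 30.649; 48 + 30.649/60 = 48.510817
  N ⇒ keep positive
  Lon: split at 3 digits → 128° and 41.4298′; 128 + 41.4298/60 = 128.690497
  W → negative
Point 6:
  Lat: 67° + 32/60 + 38.5/3600 = 67 + 0.533333 + 0.010694 = 67.544028
  hemisphere S, so the sign is −
  Longitude: 154° + 13/60 + 16.02/3600 = 154 + 0.216667 + 0.004450 = 154.221117
  W → negative

1. -7.12111, -58.06287
2. -88.02224, -131.34714
3. -81.05377, -179.46917
4. 84.54775, -132.64237
5. 48.51082, -128.69050
6. -67.54403, -154.22112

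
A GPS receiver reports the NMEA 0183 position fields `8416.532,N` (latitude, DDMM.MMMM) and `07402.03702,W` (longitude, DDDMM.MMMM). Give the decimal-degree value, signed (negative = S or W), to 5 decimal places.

84.27553, -74.03395

Lat: split at 2 digits → 84° and 16.532′; 84 + 16.532/60 = 84.275533
N → positive
λ: split at 3 digits → 074° and 2.03702′; 74 + 2.03702/60 = 74.033950
hemisphere W, so the sign is −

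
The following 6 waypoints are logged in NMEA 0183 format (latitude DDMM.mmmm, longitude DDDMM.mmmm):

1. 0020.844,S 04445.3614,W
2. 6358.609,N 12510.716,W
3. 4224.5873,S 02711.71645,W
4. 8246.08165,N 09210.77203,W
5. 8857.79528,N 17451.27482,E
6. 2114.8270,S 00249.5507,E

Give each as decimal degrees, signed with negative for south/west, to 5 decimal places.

1. -0.34740, -44.75602
2. 63.97682, -125.17860
3. -42.40979, -27.19527
4. 82.76803, -92.17953
5. 88.96325, 174.85458
6. -21.24712, 2.82585

Point 1:
  Lat: degrees = first 2 digits = 0, minutes = 20.844; 0 + 20.844/60 = 0.347400
  S → negative
  λ: split at 3 digits → 044° and 45.3614′; 44 + 45.3614/60 = 44.756023
  hemisphere W, so the sign is −
Point 2:
  φ: degrees = first 2 digits = 63, minutes = 58.609; 63 + 58.609/60 = 63.976817
  N ⇒ keep positive
  Longitude: degrees = first 3 digits = 125, minutes = 10.716; 125 + 10.716/60 = 125.178600
  W → negative
Point 3:
  φ: split at 2 digits → 42° and 24.5873′; 42 + 24.5873/60 = 42.409788
  S ⇒ negate
  Longitude: split at 3 digits → 027° and 11.71645′; 27 + 11.71645/60 = 27.195274
  hemisphere W, so the sign is −
Point 4:
  φ: split at 2 digits → 82° and 46.08165′; 82 + 46.08165/60 = 82.768028
  N → positive
  Longitude: degrees = first 3 digits = 92, minutes = 10.77203; 92 + 10.77203/60 = 92.179534
  W → negative
Point 5:
  Lat: degrees = first 2 digits = 88, minutes = 57.79528; 88 + 57.79528/60 = 88.963255
  N → positive
  Longitude: split at 3 digits → 174° and 51.27482′; 174 + 51.27482/60 = 174.854580
  E ⇒ keep positive
Point 6:
  φ: degrees = first 2 digits = 21, minutes = 14.827; 21 + 14.827/60 = 21.247117
  S → negative
  Lon: degrees = first 3 digits = 2, minutes = 49.5507; 2 + 49.5507/60 = 2.825845
  E ⇒ keep positive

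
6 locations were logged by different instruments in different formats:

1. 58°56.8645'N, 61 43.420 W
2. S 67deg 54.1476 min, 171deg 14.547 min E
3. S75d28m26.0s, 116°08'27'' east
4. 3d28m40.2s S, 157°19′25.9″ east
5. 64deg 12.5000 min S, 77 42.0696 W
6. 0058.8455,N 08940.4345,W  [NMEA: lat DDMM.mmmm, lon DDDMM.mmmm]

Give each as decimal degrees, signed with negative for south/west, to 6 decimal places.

Point 1:
  φ: 56.8645′ = 0.947742°; total 58.9477417
  N ⇒ keep positive
  Longitude: 43.42′ = 0.723667°; total 61.7236667
  W → negative
Point 2:
  Lat: 67 + 54.1476/60 = 67.9024600
  S ⇒ negate
  λ: 14.547′ = 0.242450°; total 171.2424500
  E → positive
Point 3:
  Lat: 28′ + 26″ = 28.43333′; 75 + 28.43333/60 = 75.4738889
  hemisphere S, so the sign is −
  Lon: 8′ + 27″ = 8.45000′; 116 + 8.45000/60 = 116.1408333
  E → positive
Point 4:
  φ: 28′ + 40.2″ = 28.67000′; 3 + 28.67000/60 = 3.4778333
  hemisphere S, so the sign is −
  λ: 157 + 19/60 + 25.9/3600 = 157.3238611
  E → positive
Point 5:
  Lat: 64 + 12.5/60 = 64.2083333
  S ⇒ negate
  Longitude: 42.0696′ = 0.701160°; total 77.7011600
  W → negative
Point 6:
  Lat: degrees = first 2 digits = 0, minutes = 58.8455; 0 + 58.8455/60 = 0.9807583
  N ⇒ keep positive
  Longitude: split at 3 digits → 089° and 40.4345′; 89 + 40.4345/60 = 89.6739083
  hemisphere W, so the sign is −

1. 58.947742, -61.723667
2. -67.902460, 171.242450
3. -75.473889, 116.140833
4. -3.477833, 157.323861
5. -64.208333, -77.701160
6. 0.980758, -89.673908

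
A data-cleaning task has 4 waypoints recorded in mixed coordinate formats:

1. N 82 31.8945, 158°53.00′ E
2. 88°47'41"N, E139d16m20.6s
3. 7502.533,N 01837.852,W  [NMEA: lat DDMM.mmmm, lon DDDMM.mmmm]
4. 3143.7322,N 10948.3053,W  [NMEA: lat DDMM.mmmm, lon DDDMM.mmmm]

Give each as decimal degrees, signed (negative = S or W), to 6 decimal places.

1. 82.531575, 158.883333
2. 88.794722, 139.272389
3. 75.042217, -18.630867
4. 31.728870, -109.805088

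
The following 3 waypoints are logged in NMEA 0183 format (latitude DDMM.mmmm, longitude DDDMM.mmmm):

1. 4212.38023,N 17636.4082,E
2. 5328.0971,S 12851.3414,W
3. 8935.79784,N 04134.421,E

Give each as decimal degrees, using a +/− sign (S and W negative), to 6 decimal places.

Point 1:
  φ: degrees = first 2 digits = 42, minutes = 12.38023; 42 + 12.38023/60 = 42.2063372
  N ⇒ keep positive
  Lon: degrees = first 3 digits = 176, minutes = 36.4082; 176 + 36.4082/60 = 176.6068033
  E → positive
Point 2:
  φ: split at 2 digits → 53° and 28.0971′; 53 + 28.0971/60 = 53.4682850
  S → negative
  Lon: degrees = first 3 digits = 128, minutes = 51.3414; 128 + 51.3414/60 = 128.8556900
  hemisphere W, so the sign is −
Point 3:
  φ: split at 2 digits → 89° and 35.79784′; 89 + 35.79784/60 = 89.5966307
  N → positive
  Longitude: split at 3 digits → 041° and 34.421′; 41 + 34.421/60 = 41.5736833
  E ⇒ keep positive

1. 42.206337, 176.606803
2. -53.468285, -128.855690
3. 89.596631, 41.573683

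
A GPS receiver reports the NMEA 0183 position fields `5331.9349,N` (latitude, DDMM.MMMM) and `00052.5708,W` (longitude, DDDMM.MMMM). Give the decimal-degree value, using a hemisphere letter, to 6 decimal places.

53.532248° N, 0.876180° W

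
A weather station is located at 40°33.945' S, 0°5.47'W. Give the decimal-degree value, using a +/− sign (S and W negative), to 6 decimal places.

φ: 33.945′ = 0.565750°; total 40.5657500
S → negative
Lon: 5.47′ = 0.091167°; total 0.0911667
hemisphere W, so the sign is −

-40.565750, -0.091167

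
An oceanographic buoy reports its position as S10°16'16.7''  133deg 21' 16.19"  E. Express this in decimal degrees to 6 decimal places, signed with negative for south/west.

Lat: 16′ + 16.7″ = 16.27833′; 10 + 16.27833/60 = 10.2713056
S → negative
Longitude: 21′ + 16.19″ = 21.26983′; 133 + 21.26983/60 = 133.3544972
E ⇒ keep positive

-10.271306, 133.354497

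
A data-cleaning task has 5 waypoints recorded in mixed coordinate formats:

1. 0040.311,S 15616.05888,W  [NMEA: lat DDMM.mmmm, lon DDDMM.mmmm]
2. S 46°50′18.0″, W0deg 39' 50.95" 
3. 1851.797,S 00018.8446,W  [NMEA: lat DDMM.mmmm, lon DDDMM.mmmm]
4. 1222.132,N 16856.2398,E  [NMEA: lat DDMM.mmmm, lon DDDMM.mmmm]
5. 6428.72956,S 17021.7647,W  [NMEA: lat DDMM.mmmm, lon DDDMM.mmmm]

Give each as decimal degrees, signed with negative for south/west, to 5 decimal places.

Point 1:
  φ: degrees = first 2 digits = 0, minutes = 40.311; 0 + 40.311/60 = 0.671850
  hemisphere S, so the sign is −
  Lon: split at 3 digits → 156° and 16.05888′; 156 + 16.05888/60 = 156.267648
  W ⇒ negate
Point 2:
  φ: 50′ + 18″ = 50.30000′; 46 + 50.30000/60 = 46.838333
  S → negative
  λ: 0 + 39/60 + 50.95/3600 = 0.664153
  W → negative
Point 3:
  Latitude: degrees = first 2 digits = 18, minutes = 51.797; 18 + 51.797/60 = 18.863283
  hemisphere S, so the sign is −
  λ: degrees = first 3 digits = 0, minutes = 18.8446; 0 + 18.8446/60 = 0.314077
  W ⇒ negate
Point 4:
  Latitude: degrees = first 2 digits = 12, minutes = 22.132; 12 + 22.132/60 = 12.368867
  N → positive
  λ: split at 3 digits → 168° and 56.2398′; 168 + 56.2398/60 = 168.937330
  E ⇒ keep positive
Point 5:
  φ: split at 2 digits → 64° and 28.72956′; 64 + 28.72956/60 = 64.478826
  S ⇒ negate
  λ: degrees = first 3 digits = 170, minutes = 21.7647; 170 + 21.7647/60 = 170.362745
  W ⇒ negate

1. -0.67185, -156.26765
2. -46.83833, -0.66415
3. -18.86328, -0.31408
4. 12.36887, 168.93733
5. -64.47883, -170.36275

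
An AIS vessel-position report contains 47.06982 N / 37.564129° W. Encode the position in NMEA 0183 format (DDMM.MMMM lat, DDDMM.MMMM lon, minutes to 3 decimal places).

4704.189,N / 03733.848,W

φ: fractional part 0.069820 → 4.18920 minutes
Lon: minutes = (37.564129 − 37) × 60 = 33.84774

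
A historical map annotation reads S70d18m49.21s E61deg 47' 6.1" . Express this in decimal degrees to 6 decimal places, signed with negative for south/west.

φ: 70° + 18/60 + 49.21/3600 = 70 + 0.300000 + 0.013669 = 70.3136694
S ⇒ negate
Longitude: 61 + 47/60 + 6.1/3600 = 61.7850278
E ⇒ keep positive

-70.313669, 61.785028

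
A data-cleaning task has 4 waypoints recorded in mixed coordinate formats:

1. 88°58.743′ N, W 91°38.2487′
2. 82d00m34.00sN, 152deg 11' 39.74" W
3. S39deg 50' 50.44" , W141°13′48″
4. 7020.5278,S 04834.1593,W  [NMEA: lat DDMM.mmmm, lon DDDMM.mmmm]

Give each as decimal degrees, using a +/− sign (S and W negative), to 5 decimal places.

1. 88.97905, -91.63748
2. 82.00944, -152.19437
3. -39.84734, -141.23000
4. -70.34213, -48.56932

Point 1:
  φ: 58.743′ = 0.979050°; total 88.979050
  N → positive
  λ: 38.2487′ = 0.637478°; total 91.637478
  hemisphere W, so the sign is −
Point 2:
  Latitude: 0′ + 34″ = 0.56667′; 82 + 0.56667/60 = 82.009444
  N → positive
  Lon: 152° + 11/60 + 39.74/3600 = 152 + 0.183333 + 0.011039 = 152.194372
  W ⇒ negate
Point 3:
  φ: 39° + 50/60 + 50.44/3600 = 39 + 0.833333 + 0.014011 = 39.847344
  S → negative
  Lon: 141° + 13/60 + 48/3600 = 141 + 0.216667 + 0.013333 = 141.230000
  W → negative
Point 4:
  φ: degrees = first 2 digits = 70, minutes = 20.5278; 70 + 20.5278/60 = 70.342130
  S ⇒ negate
  λ: split at 3 digits → 048° and 34.1593′; 48 + 34.1593/60 = 48.569322
  W → negative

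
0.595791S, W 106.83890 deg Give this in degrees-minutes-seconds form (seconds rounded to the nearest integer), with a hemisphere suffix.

φ: 0.595791 × 60 = 35.74746′ → 35′, remainder × 60 = 44.85″
Lon: whole degrees 106; 50.33400′ → 50′ and 20.04″

0°35′45″ S, 106°50′20″ W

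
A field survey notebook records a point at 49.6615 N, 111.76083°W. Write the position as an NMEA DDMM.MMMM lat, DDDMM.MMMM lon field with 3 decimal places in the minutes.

4939.690,N / 11145.650,W

Latitude: 49° + 0.661500 × 60 = 49° 39.69000′
Lon: 111° + 0.760830 × 60 = 111° 45.64980′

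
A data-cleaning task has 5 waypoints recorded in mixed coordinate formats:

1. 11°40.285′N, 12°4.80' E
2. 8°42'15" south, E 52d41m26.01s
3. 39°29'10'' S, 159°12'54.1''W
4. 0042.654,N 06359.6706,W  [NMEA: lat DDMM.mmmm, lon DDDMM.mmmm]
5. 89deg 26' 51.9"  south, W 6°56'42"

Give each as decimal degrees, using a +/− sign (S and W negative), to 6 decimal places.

Point 1:
  Lat: 11 + 40.285/60 = 11.6714167
  N ⇒ keep positive
  Longitude: 12 + 4.8/60 = 12.0800000
  E → positive
Point 2:
  φ: 8 + 42/60 + 15/3600 = 8.7041667
  S → negative
  Longitude: 41′ + 26.01″ = 41.43350′; 52 + 41.43350/60 = 52.6905583
  E ⇒ keep positive
Point 3:
  Latitude: 39° + 29/60 + 10/3600 = 39 + 0.483333 + 0.002778 = 39.4861111
  S → negative
  Longitude: 12′ + 54.1″ = 12.90167′; 159 + 12.90167/60 = 159.2150278
  W ⇒ negate
Point 4:
  Lat: split at 2 digits → 00° and 42.654′; 0 + 42.654/60 = 0.7109000
  N ⇒ keep positive
  Lon: degrees = first 3 digits = 63, minutes = 59.6706; 63 + 59.6706/60 = 63.9945100
  hemisphere W, so the sign is −
Point 5:
  Latitude: 89° + 26/60 + 51.9/3600 = 89 + 0.433333 + 0.014417 = 89.4477500
  S → negative
  Longitude: 6° + 56/60 + 42/3600 = 6 + 0.933333 + 0.011667 = 6.9450000
  W → negative

1. 11.671417, 12.080000
2. -8.704167, 52.690558
3. -39.486111, -159.215028
4. 0.710900, -63.994510
5. -89.447750, -6.945000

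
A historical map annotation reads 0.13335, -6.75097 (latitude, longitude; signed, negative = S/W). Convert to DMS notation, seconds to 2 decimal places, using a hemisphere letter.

φ: 0.133350° → 8.00100′; 0.00100 × 60 = 0.0600″
Longitude is negative → W; |value| = 6.750970
λ: 0.750970 × 60 = 45.05820′ → 45′, remainder × 60 = 3.4920″

0°08′0.06″ N, 6°45′3.49″ W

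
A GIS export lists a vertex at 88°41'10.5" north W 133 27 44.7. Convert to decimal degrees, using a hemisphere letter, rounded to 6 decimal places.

88.686250° N, 133.462417° W

φ: 88 + 41/60 + 10.5/3600 = 88.6862500
Lon: 133 + 27/60 + 44.7/3600 = 133.4624167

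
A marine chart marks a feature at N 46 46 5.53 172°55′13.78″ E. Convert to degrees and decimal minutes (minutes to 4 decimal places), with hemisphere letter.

46° 46.0922′ N, 172° 55.2297′ E

φ: 46 + 5.53/60 = 46.092167′
Lon: seconds/60 = 0.22967; minutes = 55 + 0.22967 = 55.229667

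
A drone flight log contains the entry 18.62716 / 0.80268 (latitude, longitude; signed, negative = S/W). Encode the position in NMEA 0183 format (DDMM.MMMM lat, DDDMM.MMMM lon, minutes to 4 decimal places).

Lat: 18° + 0.627160 × 60 = 18° 37.629600′
Longitude: 0° + 0.802680 × 60 = 0° 48.160800′

1837.6296,N / 00048.1608,E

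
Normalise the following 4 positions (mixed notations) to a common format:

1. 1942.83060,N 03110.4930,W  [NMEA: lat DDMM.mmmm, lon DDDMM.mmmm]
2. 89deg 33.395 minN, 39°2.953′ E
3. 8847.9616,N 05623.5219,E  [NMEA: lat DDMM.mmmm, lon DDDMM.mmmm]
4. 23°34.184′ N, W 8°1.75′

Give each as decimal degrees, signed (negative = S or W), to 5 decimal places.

1. 19.71384, -31.17488
2. 89.55658, 39.04922
3. 88.79936, 56.39203
4. 23.56973, -8.02917

Point 1:
  Lat: split at 2 digits → 19° and 42.8306′; 19 + 42.8306/60 = 19.713843
  N → positive
  Lon: split at 3 digits → 031° and 10.493′; 31 + 10.493/60 = 31.174883
  W ⇒ negate
Point 2:
  Latitude: 89 + 33.395/60 = 89.556583
  N ⇒ keep positive
  Longitude: 2.953′ = 0.049217°; total 39.049217
  E ⇒ keep positive
Point 3:
  φ: degrees = first 2 digits = 88, minutes = 47.9616; 88 + 47.9616/60 = 88.799360
  N ⇒ keep positive
  Lon: degrees = first 3 digits = 56, minutes = 23.5219; 56 + 23.5219/60 = 56.392032
  E → positive
Point 4:
  Latitude: 34.184′ = 0.569733°; total 23.569733
  N → positive
  Longitude: 1.75′ = 0.029167°; total 8.029167
  W ⇒ negate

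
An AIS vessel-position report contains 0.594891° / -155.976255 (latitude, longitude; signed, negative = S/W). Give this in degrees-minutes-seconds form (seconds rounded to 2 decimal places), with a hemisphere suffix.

φ: 0.594891° → 35.69346′; 0.69346 × 60 = 41.6076″
Longitude is negative → W; |value| = 155.976255
Longitude: 0.976255° → 58.57530′; 0.57530 × 60 = 34.5180″

0°35′41.61″ N, 155°58′34.52″ W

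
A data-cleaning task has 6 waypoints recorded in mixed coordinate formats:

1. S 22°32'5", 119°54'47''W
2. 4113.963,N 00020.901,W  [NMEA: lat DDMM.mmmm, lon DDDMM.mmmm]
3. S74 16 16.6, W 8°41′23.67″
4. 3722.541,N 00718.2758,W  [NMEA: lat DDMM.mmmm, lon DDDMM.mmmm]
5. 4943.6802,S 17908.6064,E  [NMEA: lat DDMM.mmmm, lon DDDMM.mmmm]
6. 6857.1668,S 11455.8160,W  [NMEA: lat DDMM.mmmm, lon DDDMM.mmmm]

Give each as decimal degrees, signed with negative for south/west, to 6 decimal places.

1. -22.534722, -119.913056
2. 41.232717, -0.348350
3. -74.271278, -8.689908
4. 37.375683, -7.304597
5. -49.728003, 179.143440
6. -68.952780, -114.930267

Point 1:
  Latitude: 22° + 32/60 + 5/3600 = 22 + 0.533333 + 0.001389 = 22.5347222
  hemisphere S, so the sign is −
  Lon: 119 + 54/60 + 47/3600 = 119.9130556
  hemisphere W, so the sign is −
Point 2:
  Latitude: split at 2 digits → 41° and 13.963′; 41 + 13.963/60 = 41.2327167
  N → positive
  λ: degrees = first 3 digits = 0, minutes = 20.901; 0 + 20.901/60 = 0.3483500
  W ⇒ negate
Point 3:
  Lat: 74° + 16/60 + 16.6/3600 = 74 + 0.266667 + 0.004611 = 74.2712778
  hemisphere S, so the sign is −
  λ: 41′ + 23.67″ = 41.39450′; 8 + 41.39450/60 = 8.6899083
  hemisphere W, so the sign is −
Point 4:
  φ: degrees = first 2 digits = 37, minutes = 22.541; 37 + 22.541/60 = 37.3756833
  N → positive
  λ: degrees = first 3 digits = 7, minutes = 18.2758; 7 + 18.2758/60 = 7.3045967
  W ⇒ negate
Point 5:
  Lat: degrees = first 2 digits = 49, minutes = 43.6802; 49 + 43.6802/60 = 49.7280033
  S → negative
  Longitude: degrees = first 3 digits = 179, minutes = 8.6064; 179 + 8.6064/60 = 179.1434400
  E ⇒ keep positive
Point 6:
  φ: split at 2 digits → 68° and 57.1668′; 68 + 57.1668/60 = 68.9527800
  hemisphere S, so the sign is −
  λ: degrees = first 3 digits = 114, minutes = 55.816; 114 + 55.816/60 = 114.9302667
  W ⇒ negate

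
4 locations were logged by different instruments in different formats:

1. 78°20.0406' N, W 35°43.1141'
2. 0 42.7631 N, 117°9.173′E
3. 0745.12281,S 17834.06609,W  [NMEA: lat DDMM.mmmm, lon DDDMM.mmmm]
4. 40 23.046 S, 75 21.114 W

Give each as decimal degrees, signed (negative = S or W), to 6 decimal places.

Point 1:
  Latitude: 78 + 20.0406/60 = 78.3340100
  N → positive
  λ: 35 + 43.1141/60 = 35.7185683
  W ⇒ negate
Point 2:
  φ: 0 + 42.7631/60 = 0.7127183
  N ⇒ keep positive
  λ: 9.173′ = 0.152883°; total 117.1528833
  E → positive
Point 3:
  Lat: degrees = first 2 digits = 7, minutes = 45.12281; 7 + 45.12281/60 = 7.7520468
  S ⇒ negate
  Longitude: split at 3 digits → 178° and 34.06609′; 178 + 34.06609/60 = 178.5677682
  W → negative
Point 4:
  φ: 40 + 23.046/60 = 40.3841000
  hemisphere S, so the sign is −
  Lon: 21.114′ = 0.351900°; total 75.3519000
  hemisphere W, so the sign is −

1. 78.334010, -35.718568
2. 0.712718, 117.152883
3. -7.752047, -178.567768
4. -40.384100, -75.351900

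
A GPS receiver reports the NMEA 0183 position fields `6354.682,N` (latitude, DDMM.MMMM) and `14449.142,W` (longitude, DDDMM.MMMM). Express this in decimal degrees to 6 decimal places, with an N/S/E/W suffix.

63.911367° N, 144.819033° W

Lat: split at 2 digits → 63° and 54.682′; 63 + 54.682/60 = 63.9113667
Lon: split at 3 digits → 144° and 49.142′; 144 + 49.142/60 = 144.8190333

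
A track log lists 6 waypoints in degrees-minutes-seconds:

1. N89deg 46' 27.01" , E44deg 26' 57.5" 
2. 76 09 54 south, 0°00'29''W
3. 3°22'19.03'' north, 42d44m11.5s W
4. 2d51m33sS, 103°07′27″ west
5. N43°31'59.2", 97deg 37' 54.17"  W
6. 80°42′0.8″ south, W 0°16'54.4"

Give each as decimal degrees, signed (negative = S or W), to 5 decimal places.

1. 89.77417, 44.44931
2. -76.16500, -0.00806
3. 3.37195, -42.73653
4. -2.85917, -103.12417
5. 43.53311, -97.63171
6. -80.70022, -0.28178

Point 1:
  Latitude: 89° + 46/60 + 27.01/3600 = 89 + 0.766667 + 0.007503 = 89.774169
  N → positive
  λ: 26′ + 57.5″ = 26.95833′; 44 + 26.95833/60 = 44.449306
  E ⇒ keep positive
Point 2:
  Lat: 76° + 9/60 + 54/3600 = 76 + 0.150000 + 0.015000 = 76.165000
  S → negative
  Lon: 0° + 0/60 + 29/3600 = 0 + 0.000000 + 0.008056 = 0.008056
  W → negative
Point 3:
  Lat: 3 + 22/60 + 19.03/3600 = 3.371953
  N ⇒ keep positive
  λ: 44′ + 11.5″ = 44.19167′; 42 + 44.19167/60 = 42.736528
  hemisphere W, so the sign is −
Point 4:
  Latitude: 2° + 51/60 + 33/3600 = 2 + 0.850000 + 0.009167 = 2.859167
  S ⇒ negate
  Longitude: 103 + 7/60 + 27/3600 = 103.124167
  W ⇒ negate
Point 5:
  φ: 31′ + 59.2″ = 31.98667′; 43 + 31.98667/60 = 43.533111
  N → positive
  Lon: 97 + 37/60 + 54.17/3600 = 97.631714
  W ⇒ negate
Point 6:
  φ: 42′ + 0.8″ = 42.01333′; 80 + 42.01333/60 = 80.700222
  S → negative
  λ: 0 + 16/60 + 54.4/3600 = 0.281778
  W → negative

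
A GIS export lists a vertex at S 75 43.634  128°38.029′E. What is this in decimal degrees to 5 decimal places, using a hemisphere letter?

Latitude: 43.634′ = 0.727233°; total 75.727233
Longitude: 38.029′ = 0.633817°; total 128.633817

75.72723° S, 128.63382° E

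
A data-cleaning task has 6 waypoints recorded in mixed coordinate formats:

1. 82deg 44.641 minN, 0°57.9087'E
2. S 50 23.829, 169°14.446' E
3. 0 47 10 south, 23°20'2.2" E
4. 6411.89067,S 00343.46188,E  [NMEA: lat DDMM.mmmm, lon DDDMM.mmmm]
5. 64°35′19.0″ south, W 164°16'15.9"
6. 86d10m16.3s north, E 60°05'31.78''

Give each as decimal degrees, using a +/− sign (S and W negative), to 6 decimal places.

Point 1:
  φ: 44.641′ = 0.744017°; total 82.7440167
  N ⇒ keep positive
  λ: 0 + 57.9087/60 = 0.9651450
  E ⇒ keep positive
Point 2:
  Lat: 50 + 23.829/60 = 50.3971500
  S → negative
  Lon: 169 + 14.446/60 = 169.2407667
  E ⇒ keep positive
Point 3:
  Latitude: 47′ + 10″ = 47.16667′; 0 + 47.16667/60 = 0.7861111
  S → negative
  Lon: 23 + 20/60 + 2.2/3600 = 23.3339444
  E ⇒ keep positive
Point 4:
  Lat: split at 2 digits → 64° and 11.89067′; 64 + 11.89067/60 = 64.1981778
  S ⇒ negate
  λ: split at 3 digits → 003° and 43.46188′; 3 + 43.46188/60 = 3.7243647
  E ⇒ keep positive
Point 5:
  Latitude: 64° + 35/60 + 19/3600 = 64 + 0.583333 + 0.005278 = 64.5886111
  S → negative
  Longitude: 16′ + 15.9″ = 16.26500′; 164 + 16.26500/60 = 164.2710833
  W ⇒ negate
Point 6:
  Latitude: 10′ + 16.3″ = 10.27167′; 86 + 10.27167/60 = 86.1711944
  N ⇒ keep positive
  Lon: 60° + 5/60 + 31.78/3600 = 60 + 0.083333 + 0.008828 = 60.0921611
  E → positive

1. 82.744017, 0.965145
2. -50.397150, 169.240767
3. -0.786111, 23.333944
4. -64.198178, 3.724365
5. -64.588611, -164.271083
6. 86.171194, 60.092161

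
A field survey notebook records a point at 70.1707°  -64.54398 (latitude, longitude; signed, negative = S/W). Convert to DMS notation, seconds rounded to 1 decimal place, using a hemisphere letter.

70°10′14.5″ N, 64°32′38.3″ W

Latitude: 0.170700° → 10.24200′; 0.24200 × 60 = 14.520″
Longitude is negative → W; |value| = 64.543980
Lon: whole degrees 64; 32.63880′ → 32′ and 38.328″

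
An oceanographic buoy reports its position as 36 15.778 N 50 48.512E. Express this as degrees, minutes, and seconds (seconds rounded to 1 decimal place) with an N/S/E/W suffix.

Lat: 15.77800′ → 15′ and 0.77800 × 60 = 46.680″
λ: 48.51200′ → 48′ and 0.51200 × 60 = 30.720″

36°15′46.7″ N, 50°48′30.7″ E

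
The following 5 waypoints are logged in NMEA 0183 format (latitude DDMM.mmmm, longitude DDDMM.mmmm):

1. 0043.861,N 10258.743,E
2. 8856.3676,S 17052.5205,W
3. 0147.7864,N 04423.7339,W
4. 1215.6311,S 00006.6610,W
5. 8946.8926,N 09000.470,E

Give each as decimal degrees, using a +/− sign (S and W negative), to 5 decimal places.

1. 0.73102, 102.97905
2. -88.93946, -170.87534
3. 1.79644, -44.39557
4. -12.26052, -0.11102
5. 89.78154, 90.00783

Point 1:
  φ: degrees = first 2 digits = 0, minutes = 43.861; 0 + 43.861/60 = 0.731017
  N ⇒ keep positive
  Longitude: split at 3 digits → 102° and 58.743′; 102 + 58.743/60 = 102.979050
  E → positive
Point 2:
  Lat: degrees = first 2 digits = 88, minutes = 56.3676; 88 + 56.3676/60 = 88.939460
  hemisphere S, so the sign is −
  λ: degrees = first 3 digits = 170, minutes = 52.5205; 170 + 52.5205/60 = 170.875342
  hemisphere W, so the sign is −
Point 3:
  φ: split at 2 digits → 01° and 47.7864′; 1 + 47.7864/60 = 1.796440
  N → positive
  Lon: split at 3 digits → 044° and 23.7339′; 44 + 23.7339/60 = 44.395565
  hemisphere W, so the sign is −
Point 4:
  Latitude: degrees = first 2 digits = 12, minutes = 15.6311; 12 + 15.6311/60 = 12.260518
  S → negative
  Lon: degrees = first 3 digits = 0, minutes = 6.661; 0 + 6.661/60 = 0.111017
  W → negative
Point 5:
  Lat: degrees = first 2 digits = 89, minutes = 46.8926; 89 + 46.8926/60 = 89.781543
  N ⇒ keep positive
  Longitude: degrees = first 3 digits = 90, minutes = 0.47; 90 + 0.47/60 = 90.007833
  E ⇒ keep positive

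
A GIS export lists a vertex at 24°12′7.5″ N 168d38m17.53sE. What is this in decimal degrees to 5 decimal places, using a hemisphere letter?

φ: 24° + 12/60 + 7.5/3600 = 24 + 0.200000 + 0.002083 = 24.202083
Longitude: 168° + 38/60 + 17.53/3600 = 168 + 0.633333 + 0.004869 = 168.638203

24.20208° N, 168.63820° E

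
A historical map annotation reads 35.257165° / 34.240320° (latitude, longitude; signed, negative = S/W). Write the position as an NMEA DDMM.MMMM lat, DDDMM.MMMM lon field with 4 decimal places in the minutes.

Latitude: minutes = (35.257165 − 35) × 60 = 15.429900
Longitude: 34° + 0.240320 × 60 = 34° 14.419200′

3515.4299,N / 03414.4192,E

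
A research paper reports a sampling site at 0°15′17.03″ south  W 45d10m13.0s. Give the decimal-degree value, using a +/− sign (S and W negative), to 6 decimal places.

-0.254731, -45.170278

Lat: 15′ + 17.03″ = 15.28383′; 0 + 15.28383/60 = 0.2547306
hemisphere S, so the sign is −
Lon: 10′ + 13″ = 10.21667′; 45 + 10.21667/60 = 45.1702778
W → negative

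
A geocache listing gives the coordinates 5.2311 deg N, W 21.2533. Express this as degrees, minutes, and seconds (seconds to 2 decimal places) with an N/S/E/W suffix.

5°13′51.96″ N, 21°15′11.88″ W

Lat: 0.231100 × 60 = 13.86600′ → 13′, remainder × 60 = 51.9600″
Longitude: 0.253300° → 15.19800′; 0.19800 × 60 = 11.8800″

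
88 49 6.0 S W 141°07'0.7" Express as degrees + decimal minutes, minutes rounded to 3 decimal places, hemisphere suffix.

88° 49.100′ S, 141° 7.012′ W

Lat: 49 + 6/60 = 49.10000′
λ: 7 + 0.7/60 = 7.01167′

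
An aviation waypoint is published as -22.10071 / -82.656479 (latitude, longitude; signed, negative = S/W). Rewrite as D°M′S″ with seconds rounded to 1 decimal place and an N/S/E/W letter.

Latitude is negative → S; |value| = 22.100710
φ: whole degrees 22; 6.04260′ → 6′ and 2.556″
Longitude is negative → W; |value| = 82.656479
λ: whole degrees 82; 39.38874′ → 39′ and 23.324″

22°06′2.6″ S, 82°39′23.3″ W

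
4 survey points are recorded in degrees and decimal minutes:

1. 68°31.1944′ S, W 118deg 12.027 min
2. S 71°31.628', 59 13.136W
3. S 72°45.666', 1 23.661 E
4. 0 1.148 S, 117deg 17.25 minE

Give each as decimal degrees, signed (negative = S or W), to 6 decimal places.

1. -68.519907, -118.200450
2. -71.527133, -59.218933
3. -72.761100, 1.394350
4. -0.019133, 117.287500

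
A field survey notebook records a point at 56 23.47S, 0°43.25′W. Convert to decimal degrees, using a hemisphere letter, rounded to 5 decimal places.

56.39117° S, 0.72083° W

Latitude: 23.47′ = 0.391167°; total 56.391167
Longitude: 0 + 43.25/60 = 0.720833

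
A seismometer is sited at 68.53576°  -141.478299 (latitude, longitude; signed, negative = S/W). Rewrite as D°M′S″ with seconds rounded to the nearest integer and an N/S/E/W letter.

68°32′9″ N, 141°28′42″ W

Lat: 0.535760° → 32.14560′; 0.14560 × 60 = 8.74″
Longitude is negative → W; |value| = 141.478299
Longitude: 0.478299 × 60 = 28.69794′ → 28′, remainder × 60 = 41.88″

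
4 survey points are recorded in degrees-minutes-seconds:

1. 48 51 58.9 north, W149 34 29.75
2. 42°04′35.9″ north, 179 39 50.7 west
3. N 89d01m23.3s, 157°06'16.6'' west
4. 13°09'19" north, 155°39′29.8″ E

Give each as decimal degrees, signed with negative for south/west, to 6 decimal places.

1. 48.866361, -149.574931
2. 42.076639, -179.664083
3. 89.023139, -157.104611
4. 13.155278, 155.658278

Point 1:
  Lat: 51′ + 58.9″ = 51.98167′; 48 + 51.98167/60 = 48.8663611
  N → positive
  Lon: 149° + 34/60 + 29.75/3600 = 149 + 0.566667 + 0.008264 = 149.5749306
  W ⇒ negate
Point 2:
  φ: 4′ + 35.9″ = 4.59833′; 42 + 4.59833/60 = 42.0766389
  N → positive
  λ: 179 + 39/60 + 50.7/3600 = 179.6640833
  W ⇒ negate
Point 3:
  Lat: 89 + 1/60 + 23.3/3600 = 89.0231389
  N → positive
  Longitude: 6′ + 16.6″ = 6.27667′; 157 + 6.27667/60 = 157.1046111
  W → negative
Point 4:
  Latitude: 9′ + 19″ = 9.31667′; 13 + 9.31667/60 = 13.1552778
  N → positive
  Longitude: 155° + 39/60 + 29.8/3600 = 155 + 0.650000 + 0.008278 = 155.6582778
  E → positive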